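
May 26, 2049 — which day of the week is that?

Wednesday

Doomsday rule: the anchor day for the 2000s is Tuesday. For year 49: 49÷12 = 4 r 1, and 1÷4 = 0, so 4+1+0 = 5.
Tuesday + 5 ≡ Sunday — that's 2049's doomsday.
In May the doomsday date is May 9.
May 26 is 17 days after May 9; 17 mod 7 = 3, so Sunday + 3 = Wednesday.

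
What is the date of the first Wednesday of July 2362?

July 1, 2362 is a Sunday.
The first Wednesday is therefore July 4 (3 days later).

July 4, 2362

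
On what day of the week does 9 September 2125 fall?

Doomsday rule: the anchor day for the 2100s is Sunday. For year 25: 25÷12 = 2 r 1, and 1÷4 = 0, so 2+1+0 = 3.
Sunday + 3 ≡ Wednesday — that's 2125's doomsday.
In September the doomsday date is Sep 5.
Sep 9 is 4 days after Sep 5; 4 mod 7 = 4, so Wednesday + 4 = Sunday.

Sunday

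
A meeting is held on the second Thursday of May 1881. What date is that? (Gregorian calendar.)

May 12, 1881

May 1, 1881 is a Sunday.
The first Thursday is therefore May 5 (4 days later).
The second Thursday is 5 + 1×7 = May 12.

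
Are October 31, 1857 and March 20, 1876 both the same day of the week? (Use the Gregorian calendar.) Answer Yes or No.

From Oct 31, 1857 to Mar 20, 1876 is 6715 days.
6715 mod 7 = 2, so they are different weekdays.
(Oct 31, 1857 is a Saturday; Mar 20, 1876 is a Monday.)

No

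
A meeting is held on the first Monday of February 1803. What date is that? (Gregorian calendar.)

February 1, 1803 is a Tuesday.
The first Monday is therefore February 7 (6 days later).

February 7, 1803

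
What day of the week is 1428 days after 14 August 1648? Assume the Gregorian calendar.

First find the weekday of Aug 14, 1648. Doomsday rule: the anchor day for the 1600s is Tuesday. For year 48: 48÷12 = 4 r 0, and 0÷4 = 0, so 4+0+0 = 4.
Tuesday + 4 ≡ Saturday — that's 1648's doomsday.
In August the doomsday date is Aug 8.
Aug 14 is 6 days after Aug 8; 6 mod 7 = 6, so Saturday + 6 = Friday.
1428 mod 7 = 0, so 1428 days after a Friday is Friday + 0 = Friday.

Friday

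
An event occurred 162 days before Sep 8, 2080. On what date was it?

−8 → Aug 31, 2080 (end of Aug, 31 days; 154 left).
−31 → Jul 31, 2080 (end of Jul, 31 days; 123 left).
−31 → Jun 30, 2080 (end of Jun, 30 days; 92 left).
−30 → May 31, 2080 (end of May, 31 days; 62 left).
−31 → Apr 30, 2080 (end of Apr, 30 days; 31 left).
−30 → Mar 31, 2080 (end of Mar, 31 days; 1 left).
−1 → Mar 30, 2080.

March 30, 2080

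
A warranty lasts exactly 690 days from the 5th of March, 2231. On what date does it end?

January 23, 2233

+366 (one year; includes Feb 29, 2232) → Mar 5, 2232 (324 left).
Mar has 31 days: +27 → Apr 1, 2232 (297 left).
Apr has 30 days: +30 → May 1, 2232 (267 left).
May has 31 days: +31 → Jun 1, 2232 (236 left).
Jun has 30 days: +30 → Jul 1, 2232 (206 left).
Jul has 31 days: +31 → Aug 1, 2232 (175 left).
Aug has 31 days: +31 → Sep 1, 2232 (144 left).
Sep has 30 days: +30 → Oct 1, 2232 (114 left).
Oct has 31 days: +31 → Nov 1, 2232 (83 left).
Nov has 30 days: +30 → Dec 1, 2232 (53 left).
Dec has 31 days: +31 → Jan 1, 2233 (22 left).
+22 → Jan 23, 2233.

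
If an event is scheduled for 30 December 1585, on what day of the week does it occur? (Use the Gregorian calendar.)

Doomsday rule: the anchor day for the 1500s is Wednesday. For year 85: 85÷12 = 7 r 1, and 1÷4 = 0, so 7+1+0 = 8.
Wednesday + 8 ≡ Thursday — that's 1585's doomsday.
In December the doomsday date is Dec 12.
Dec 30 is 18 days after Dec 12; 18 mod 7 = 4, so Thursday + 4 = Monday.

Monday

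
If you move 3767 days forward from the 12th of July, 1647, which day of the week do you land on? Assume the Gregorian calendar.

Saturday

First find the weekday of Jul 12, 1647. Doomsday rule: the anchor day for the 1600s is Tuesday. For year 47: 47÷12 = 3 r 11, and 11÷4 = 2, so 3+11+2 = 16.
Tuesday + 16 ≡ Thursday — that's 1647's doomsday.
In July the doomsday date is Jul 11.
Jul 12 is 1 day after Jul 11; 1 mod 7 = 1, so Thursday + 1 = Friday.
3767 mod 7 = 1, so 3767 days after a Friday is Friday + 1 = Saturday.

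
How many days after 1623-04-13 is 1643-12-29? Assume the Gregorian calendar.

Apr 13, 1623 → Apr 13, 1624: 366 days (Feb 29, 1624 is in that span).
Apr 13, 1624 → Apr 13, 1625: 365 days.
Apr 13, 1625 → Apr 13, 1626: 365 days.
Apr 13, 1626 → Apr 13, 1627: 365 days.
Apr 13, 1627 → Apr 13, 1628: 366 days (Feb 29, 1628 is in that span).
Apr 13, 1628 → Apr 13, 1629: 365 days.
Apr 13, 1629 → Apr 13, 1630: 365 days.
Apr 13, 1630 → Apr 13, 1631: 365 days.
Apr 13, 1631 → Apr 13, 1632: 366 days (Feb 29, 1632 is in that span).
Apr 13, 1632 → Apr 13, 1633: 365 days.
Apr 13, 1633 → Apr 13, 1634: 365 days.
Apr 13, 1634 → Apr 13, 1635: 365 days.
Apr 13, 1635 → Apr 13, 1636: 366 days (Feb 29, 1636 is in that span).
Apr 13, 1636 → Apr 13, 1637: 365 days.
Apr 13, 1637 → Apr 13, 1638: 365 days.
Apr 13, 1638 → Apr 13, 1639: 365 days.
Apr 13, 1639 → Apr 13, 1640: 366 days (Feb 29, 1640 is in that span).
Apr 13, 1640 → Apr 13, 1641: 365 days.
Apr 13, 1641 → Apr 13, 1642: 365 days.
Apr 13, 1642 → Apr 13, 1643: 365 days.
Apr 13, 1643 → May 13, 1643: 30 days (April has 30).
May 13, 1643 → Jun 13, 1643: 31 days (May has 31).
Jun 13, 1643 → Jul 13, 1643: 30 days (June has 30).
Jul 13, 1643 → Aug 13, 1643: 31 days (July has 31).
Aug 13, 1643 → Sep 13, 1643: 31 days (August has 31).
Sep 13, 1643 → Oct 13, 1643: 30 days (September has 30).
Oct 13, 1643 → Nov 13, 1643: 31 days (October has 31).
Nov 13, 1643 → Dec 13, 1643: 30 days (November has 30).
Dec 13, 1643 → Dec 29, 1643: 16 days.
Total: 7565 days.

7565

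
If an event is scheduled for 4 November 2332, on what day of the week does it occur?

Doomsday rule: the anchor day for the 2300s is Wednesday. For year 32: 32÷12 = 2 r 8, and 8÷4 = 2, so 2+8+2 = 12.
Wednesday + 12 ≡ Monday — that's 2332's doomsday.
In November the doomsday date is Nov 7.
Nov 4 is 3 days before Nov 7; 3 mod 7 = 3, so Monday − 3 = Friday.

Friday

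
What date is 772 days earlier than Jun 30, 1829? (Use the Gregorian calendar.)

−365 (one year) → Jun 30, 1828 (407 left).
−366 (one year; includes Feb 29, 1828) → Jun 30, 1827 (41 left).
−30 → May 31, 1827 (end of May, 31 days; 11 left).
−11 → May 20, 1827.

May 20, 1827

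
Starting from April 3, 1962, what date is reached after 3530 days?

+365 (one year) → Apr 3, 1963 (3165 left).
+366 (one year; includes Feb 29, 1964) → Apr 3, 1964 (2799 left).
+365 (one year) → Apr 3, 1965 (2434 left).
+365 (one year) → Apr 3, 1966 (2069 left).
+365 (one year) → Apr 3, 1967 (1704 left).
+366 (one year; includes Feb 29, 1968) → Apr 3, 1968 (1338 left).
+365 (one year) → Apr 3, 1969 (973 left).
+365 (one year) → Apr 3, 1970 (608 left).
+365 (one year) → Apr 3, 1971 (243 left).
Apr has 30 days: +28 → May 1, 1971 (215 left).
May has 31 days: +31 → Jun 1, 1971 (184 left).
Jun has 30 days: +30 → Jul 1, 1971 (154 left).
Jul has 31 days: +31 → Aug 1, 1971 (123 left).
Aug has 31 days: +31 → Sep 1, 1971 (92 left).
Sep has 30 days: +30 → Oct 1, 1971 (62 left).
Oct has 31 days: +31 → Nov 1, 1971 (31 left).
Nov has 30 days: +30 → Dec 1, 1971 (1 left).
+1 → Dec 2, 1971.

December 2, 1971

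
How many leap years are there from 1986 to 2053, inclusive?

17

Multiples of 4 in [1986,2053]: 17.
Of those, multiples of 100: 1 (not leap unless ÷400).
Multiples of 400: 1.
Leap years = 17 − 1 + 1 = 17.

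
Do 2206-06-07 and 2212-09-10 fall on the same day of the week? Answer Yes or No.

No

From Jun 7, 2206 to Sep 10, 2212 is 2287 days.
2287 mod 7 = 5, so they are different weekdays.
(Jun 7, 2206 is a Saturday; Sep 10, 2212 is a Thursday.)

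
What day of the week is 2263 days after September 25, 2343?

Sep 25, 2343 is a Saturday.
2263 mod 7 = 2, so 2263 days after a Saturday is Saturday + 2 = Monday.

Monday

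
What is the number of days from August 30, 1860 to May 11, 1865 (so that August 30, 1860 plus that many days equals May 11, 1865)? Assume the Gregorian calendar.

Aug 30, 1860 → Aug 30, 1861: 365 days.
Aug 30, 1861 → Aug 30, 1862: 365 days.
Aug 30, 1862 → Aug 30, 1863: 365 days.
Aug 30, 1863 → Aug 30, 1864: 366 days (Feb 29, 1864 is in that span).
Aug 30, 1864 → Sep 30, 1864: 31 days (August has 31).
Sep 30, 1864 → Oct 30, 1864: 30 days (September has 30).
Oct 30, 1864 → Nov 30, 1864: 31 days (October has 31).
Nov 30, 1864 → Dec 30, 1864: 30 days (November has 30).
Dec 30, 1864 → Jan 30, 1865: 31 days (December has 31).
Jan 30, 1865 → Feb 28, 1865: 29 days (January has 31).
Feb 28, 1865 → Mar 28, 1865: 28 days (February has 28).
Mar 28, 1865 → Apr 28, 1865: 31 days (March has 31).
Apr 28, 1865 → May 11, 1865: 13 days.
Total: 1715 days.

1715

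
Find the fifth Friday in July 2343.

July 30, 2343

July 1, 2343 is a Thursday.
The first Friday is therefore July 2 (1 days later).
The fifth Friday is 2 + 4×7 = July 30.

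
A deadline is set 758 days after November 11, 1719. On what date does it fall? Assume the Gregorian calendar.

+366 (one year; includes Feb 29, 1720) → Nov 11, 1720 (392 left).
Nov has 30 days: +20 → Dec 1, 1720 (372 left).
Dec has 31 days: +31 → Jan 1, 1721 (341 left).
Jan has 31 days: +31 → Feb 1, 1721 (310 left).
Feb has 28 days: +28 → Mar 1, 1721 (282 left).
Mar has 31 days: +31 → Apr 1, 1721 (251 left).
Apr has 30 days: +30 → May 1, 1721 (221 left).
May has 31 days: +31 → Jun 1, 1721 (190 left).
Jun has 30 days: +30 → Jul 1, 1721 (160 left).
Jul has 31 days: +31 → Aug 1, 1721 (129 left).
Aug has 31 days: +31 → Sep 1, 1721 (98 left).
Sep has 30 days: +30 → Oct 1, 1721 (68 left).
Oct has 31 days: +31 → Nov 1, 1721 (37 left).
Nov has 30 days: +30 → Dec 1, 1721 (7 left).
+7 → Dec 8, 1721.

December 8, 1721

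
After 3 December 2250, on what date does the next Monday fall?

Dec 3, 2250 is a Tuesday.
From Tuesday to the next Monday is 6 days.
Dec 3, 2250 + 6 = Dec 9, 2250.

December 9, 2250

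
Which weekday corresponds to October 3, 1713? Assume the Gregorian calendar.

Tuesday

Doomsday rule: the anchor day for the 1700s is Sunday. For year 13: 13÷12 = 1 r 1, and 1÷4 = 0, so 1+1+0 = 2.
Sunday + 2 ≡ Tuesday — that's 1713's doomsday.
In October the doomsday date is Oct 10.
Oct 3 is 7 days before Oct 10; 7 mod 7 = 0, so Tuesday − 0 = Tuesday.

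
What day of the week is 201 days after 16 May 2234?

May 16, 2234 is a Friday.
201 mod 7 = 5, so 201 days after a Friday is Friday + 5 = Wednesday.

Wednesday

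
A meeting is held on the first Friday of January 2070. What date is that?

January 1, 2070 is a Wednesday.
The first Friday is therefore January 3 (2 days later).

January 3, 2070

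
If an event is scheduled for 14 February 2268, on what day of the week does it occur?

Friday

Doomsday rule: the anchor day for the 2200s is Friday. For year 68: 68÷12 = 5 r 8, and 8÷4 = 2, so 5+8+2 = 15.
Friday + 15 ≡ Saturday — that's 2268's doomsday.
In February the doomsday date is Feb 29 (2268 is a leap year (divisible by 4)).
Feb 14 is 15 days before Feb 29; 15 mod 7 = 1, so Saturday − 1 = Friday.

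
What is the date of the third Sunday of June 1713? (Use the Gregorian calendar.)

June 18, 1713

June 1, 1713 is a Thursday.
The first Sunday is therefore June 4 (3 days later).
The third Sunday is 4 + 2×7 = June 18.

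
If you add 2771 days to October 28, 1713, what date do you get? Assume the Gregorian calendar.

May 30, 1721

+365 (one year) → Oct 28, 1714 (2406 left).
+365 (one year) → Oct 28, 1715 (2041 left).
+366 (one year; includes Feb 29, 1716) → Oct 28, 1716 (1675 left).
+365 (one year) → Oct 28, 1717 (1310 left).
+365 (one year) → Oct 28, 1718 (945 left).
+365 (one year) → Oct 28, 1719 (580 left).
+366 (one year; includes Feb 29, 1720) → Oct 28, 1720 (214 left).
Oct has 31 days: +4 → Nov 1, 1720 (210 left).
Nov has 30 days: +30 → Dec 1, 1720 (180 left).
Dec has 31 days: +31 → Jan 1, 1721 (149 left).
Jan has 31 days: +31 → Feb 1, 1721 (118 left).
Feb has 28 days: +28 → Mar 1, 1721 (90 left).
Mar has 31 days: +31 → Apr 1, 1721 (59 left).
Apr has 30 days: +30 → May 1, 1721 (29 left).
+29 → May 30, 1721.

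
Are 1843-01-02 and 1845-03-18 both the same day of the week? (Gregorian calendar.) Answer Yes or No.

No

From Jan 2, 1843 to Mar 18, 1845 is 806 days.
806 mod 7 = 1, so they are different weekdays.
(Jan 2, 1843 is a Monday; Mar 18, 1845 is a Tuesday.)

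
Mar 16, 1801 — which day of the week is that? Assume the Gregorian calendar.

Monday

Doomsday rule: the anchor day for the 1800s is Friday. For year 01: 1÷12 = 0 r 1, and 1÷4 = 0, so 0+1+0 = 1.
Friday + 1 ≡ Saturday — that's 1801's doomsday.
In March the doomsday date is Mar 14.
Mar 16 is 2 days after Mar 14; 2 mod 7 = 2, so Saturday + 2 = Monday.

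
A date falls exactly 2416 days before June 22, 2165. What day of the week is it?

First find the weekday of Jun 22, 2165. Doomsday rule: the anchor day for the 2100s is Sunday. For year 65: 65÷12 = 5 r 5, and 5÷4 = 1, so 5+5+1 = 11.
Sunday + 11 ≡ Thursday — that's 2165's doomsday.
In June the doomsday date is Jun 6.
Jun 22 is 16 days after Jun 6; 16 mod 7 = 2, so Thursday + 2 = Saturday.
2416 mod 7 = 1, so 2416 days before a Saturday is Saturday − 1 = Friday.

Friday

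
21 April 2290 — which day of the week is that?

Doomsday rule: the anchor day for the 2200s is Friday. For year 90: 90÷12 = 7 r 6, and 6÷4 = 1, so 7+6+1 = 14.
Friday + 14 ≡ Friday — that's 2290's doomsday.
In April the doomsday date is Apr 4.
Apr 21 is 17 days after Apr 4; 17 mod 7 = 3, so Friday + 3 = Monday.

Monday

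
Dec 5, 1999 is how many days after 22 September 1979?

7379

Sep 22, 1979 → Sep 22, 1980: 366 days (Feb 29, 1980 is in that span).
Sep 22, 1980 → Sep 22, 1981: 365 days.
Sep 22, 1981 → Sep 22, 1982: 365 days.
Sep 22, 1982 → Sep 22, 1983: 365 days.
Sep 22, 1983 → Sep 22, 1984: 366 days (Feb 29, 1984 is in that span).
Sep 22, 1984 → Sep 22, 1985: 365 days.
Sep 22, 1985 → Sep 22, 1986: 365 days.
Sep 22, 1986 → Sep 22, 1987: 365 days.
Sep 22, 1987 → Sep 22, 1988: 366 days (Feb 29, 1988 is in that span).
Sep 22, 1988 → Sep 22, 1989: 365 days.
Sep 22, 1989 → Sep 22, 1990: 365 days.
Sep 22, 1990 → Sep 22, 1991: 365 days.
Sep 22, 1991 → Sep 22, 1992: 366 days (Feb 29, 1992 is in that span).
Sep 22, 1992 → Sep 22, 1993: 365 days.
Sep 22, 1993 → Sep 22, 1994: 365 days.
Sep 22, 1994 → Sep 22, 1995: 365 days.
Sep 22, 1995 → Sep 22, 1996: 366 days (Feb 29, 1996 is in that span).
Sep 22, 1996 → Sep 22, 1997: 365 days.
Sep 22, 1997 → Sep 22, 1998: 365 days.
Sep 22, 1998 → Sep 22, 1999: 365 days.
Sep 22, 1999 → Oct 22, 1999: 30 days (September has 30).
Oct 22, 1999 → Nov 22, 1999: 31 days (October has 31).
Nov 22, 1999 → Dec 5, 1999: 13 days.
Total: 7379 days.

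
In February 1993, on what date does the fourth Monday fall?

February 1, 1993 is a Monday.
The first Monday is therefore February 1 (same day).
The fourth Monday is 1 + 3×7 = February 22.

February 22, 1993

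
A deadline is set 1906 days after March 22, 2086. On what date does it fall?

+365 (one year) → Mar 22, 2087 (1541 left).
+366 (one year; includes Feb 29, 2088) → Mar 22, 2088 (1175 left).
+365 (one year) → Mar 22, 2089 (810 left).
+365 (one year) → Mar 22, 2090 (445 left).
+365 (one year) → Mar 22, 2091 (80 left).
Mar has 31 days: +10 → Apr 1, 2091 (70 left).
Apr has 30 days: +30 → May 1, 2091 (40 left).
May has 31 days: +31 → Jun 1, 2091 (9 left).
+9 → Jun 10, 2091.

June 10, 2091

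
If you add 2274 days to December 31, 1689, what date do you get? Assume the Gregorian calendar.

+365 (one year) → Dec 31, 1690 (1909 left).
+365 (one year) → Dec 31, 1691 (1544 left).
+366 (one year; includes Feb 29, 1692) → Dec 31, 1692 (1178 left).
+365 (one year) → Dec 31, 1693 (813 left).
+365 (one year) → Dec 31, 1694 (448 left).
+365 (one year) → Dec 31, 1695 (83 left).
Dec has 31 days: +1 → Jan 1, 1696 (82 left).
Jan has 31 days: +31 → Feb 1, 1696 (51 left).
Feb has 29 days: +29 → Mar 1, 1696 (22 left).
+22 → Mar 23, 1696.

March 23, 1696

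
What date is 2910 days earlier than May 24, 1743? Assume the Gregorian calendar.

−365 (one year) → May 24, 1742 (2545 left).
−365 (one year) → May 24, 1741 (2180 left).
−365 (one year) → May 24, 1740 (1815 left).
−366 (one year; includes Feb 29, 1740) → May 24, 1739 (1449 left).
−365 (one year) → May 24, 1738 (1084 left).
−365 (one year) → May 24, 1737 (719 left).
−365 (one year) → May 24, 1736 (354 left).
−24 → Apr 30, 1736 (end of Apr, 30 days; 330 left).
−30 → Mar 31, 1736 (end of Mar, 31 days; 300 left).
−31 → Feb 29, 1736 (end of Feb, 29 days; 269 left).
−29 → Jan 31, 1736 (end of Jan, 31 days; 240 left).
−31 → Dec 31, 1735 (end of Dec, 31 days; 209 left).
−31 → Nov 30, 1735 (end of Nov, 30 days; 178 left).
−30 → Oct 31, 1735 (end of Oct, 31 days; 148 left).
−31 → Sep 30, 1735 (end of Sep, 30 days; 117 left).
−30 → Aug 31, 1735 (end of Aug, 31 days; 87 left).
−31 → Jul 31, 1735 (end of Jul, 31 days; 56 left).
−31 → Jun 30, 1735 (end of Jun, 30 days; 25 left).
−25 → Jun 5, 1735.

June 5, 1735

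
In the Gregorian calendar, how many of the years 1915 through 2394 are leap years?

117

Multiples of 4 in [1915,2394]: 120.
Of those, multiples of 100: 4 (not leap unless ÷400).
Multiples of 400: 1.
Leap years = 120 − 4 + 1 = 117.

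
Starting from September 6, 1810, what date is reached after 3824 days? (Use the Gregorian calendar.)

+365 (one year) → Sep 6, 1811 (3459 left).
+366 (one year; includes Feb 29, 1812) → Sep 6, 1812 (3093 left).
+365 (one year) → Sep 6, 1813 (2728 left).
+365 (one year) → Sep 6, 1814 (2363 left).
+365 (one year) → Sep 6, 1815 (1998 left).
+366 (one year; includes Feb 29, 1816) → Sep 6, 1816 (1632 left).
+365 (one year) → Sep 6, 1817 (1267 left).
+365 (one year) → Sep 6, 1818 (902 left).
+365 (one year) → Sep 6, 1819 (537 left).
+366 (one year; includes Feb 29, 1820) → Sep 6, 1820 (171 left).
Sep has 30 days: +25 → Oct 1, 1820 (146 left).
Oct has 31 days: +31 → Nov 1, 1820 (115 left).
Nov has 30 days: +30 → Dec 1, 1820 (85 left).
Dec has 31 days: +31 → Jan 1, 1821 (54 left).
Jan has 31 days: +31 → Feb 1, 1821 (23 left).
+23 → Feb 24, 1821.

February 24, 1821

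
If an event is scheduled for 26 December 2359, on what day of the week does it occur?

Saturday

Doomsday rule: the anchor day for the 2300s is Wednesday. For year 59: 59÷12 = 4 r 11, and 11÷4 = 2, so 4+11+2 = 17.
Wednesday + 17 ≡ Saturday — that's 2359's doomsday.
In December the doomsday date is Dec 12.
Dec 26 is 14 days after Dec 12; 14 mod 7 = 0, so Saturday + 0 = Saturday.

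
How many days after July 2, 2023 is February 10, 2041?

6433

Jul 2, 2023 → Jul 2, 2024: 366 days (Feb 29, 2024 is in that span).
Jul 2, 2024 → Jul 2, 2025: 365 days.
Jul 2, 2025 → Jul 2, 2026: 365 days.
Jul 2, 2026 → Jul 2, 2027: 365 days.
Jul 2, 2027 → Jul 2, 2028: 366 days (Feb 29, 2028 is in that span).
Jul 2, 2028 → Jul 2, 2029: 365 days.
Jul 2, 2029 → Jul 2, 2030: 365 days.
Jul 2, 2030 → Jul 2, 2031: 365 days.
Jul 2, 2031 → Jul 2, 2032: 366 days (Feb 29, 2032 is in that span).
Jul 2, 2032 → Jul 2, 2033: 365 days.
Jul 2, 2033 → Jul 2, 2034: 365 days.
Jul 2, 2034 → Jul 2, 2035: 365 days.
Jul 2, 2035 → Jul 2, 2036: 366 days (Feb 29, 2036 is in that span).
Jul 2, 2036 → Jul 2, 2037: 365 days.
Jul 2, 2037 → Jul 2, 2038: 365 days.
Jul 2, 2038 → Jul 2, 2039: 365 days.
Jul 2, 2039 → Jul 2, 2040: 366 days (Feb 29, 2040 is in that span).
Jul 2, 2040 → Aug 2, 2040: 31 days (July has 31).
Aug 2, 2040 → Sep 2, 2040: 31 days (August has 31).
Sep 2, 2040 → Oct 2, 2040: 30 days (September has 30).
Oct 2, 2040 → Nov 2, 2040: 31 days (October has 31).
Nov 2, 2040 → Dec 2, 2040: 30 days (November has 30).
Dec 2, 2040 → Jan 2, 2041: 31 days (December has 31).
Jan 2, 2041 → Feb 2, 2041: 31 days (January has 31).
Feb 2, 2041 → Feb 10, 2041: 8 days.
Total: 6433 days.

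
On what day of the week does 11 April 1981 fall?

Doomsday rule: the anchor day for the 1900s is Wednesday. For year 81: 81÷12 = 6 r 9, and 9÷4 = 2, so 6+9+2 = 17.
Wednesday + 17 ≡ Saturday — that's 1981's doomsday.
In April the doomsday date is Apr 4.
Apr 11 is 7 days after Apr 4; 7 mod 7 = 0, so Saturday + 0 = Saturday.

Saturday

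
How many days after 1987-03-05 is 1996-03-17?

Mar 5, 1987 → Mar 5, 1988: 366 days (Feb 29, 1988 is in that span).
Mar 5, 1988 → Mar 5, 1989: 365 days.
Mar 5, 1989 → Mar 5, 1990: 365 days.
Mar 5, 1990 → Mar 5, 1991: 365 days.
Mar 5, 1991 → Mar 5, 1992: 366 days (Feb 29, 1992 is in that span).
Mar 5, 1992 → Mar 5, 1993: 365 days.
Mar 5, 1993 → Mar 5, 1994: 365 days.
Mar 5, 1994 → Mar 5, 1995: 365 days.
Mar 5, 1995 → Apr 5, 1995: 31 days (March has 31).
Apr 5, 1995 → May 5, 1995: 30 days (April has 30).
May 5, 1995 → Jun 5, 1995: 31 days (May has 31).
Jun 5, 1995 → Jul 5, 1995: 30 days (June has 30).
Jul 5, 1995 → Aug 5, 1995: 31 days (July has 31).
Aug 5, 1995 → Sep 5, 1995: 31 days (August has 31).
Sep 5, 1995 → Oct 5, 1995: 30 days (September has 30).
Oct 5, 1995 → Nov 5, 1995: 31 days (October has 31).
Nov 5, 1995 → Dec 5, 1995: 30 days (November has 30).
Dec 5, 1995 → Jan 5, 1996: 31 days (December has 31).
Jan 5, 1996 → Feb 5, 1996: 31 days (January has 31).
Feb 5, 1996 → Mar 5, 1996: 29 days (February has 29).
Mar 5, 1996 → Mar 17, 1996: 12 days.
Total: 3300 days.

3300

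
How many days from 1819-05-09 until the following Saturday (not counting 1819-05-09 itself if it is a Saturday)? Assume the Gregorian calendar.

6

May 9, 1819 is a Sunday.
From Sunday to the next Saturday is 6 days.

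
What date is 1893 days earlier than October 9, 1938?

August 3, 1933

−365 (one year) → Oct 9, 1937 (1528 left).
−365 (one year) → Oct 9, 1936 (1163 left).
−366 (one year; includes Feb 29, 1936) → Oct 9, 1935 (797 left).
−365 (one year) → Oct 9, 1934 (432 left).
−365 (one year) → Oct 9, 1933 (67 left).
−9 → Sep 30, 1933 (end of Sep, 30 days; 58 left).
−30 → Aug 31, 1933 (end of Aug, 31 days; 28 left).
−28 → Aug 3, 1933.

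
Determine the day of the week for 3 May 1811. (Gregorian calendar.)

Friday

Doomsday rule: the anchor day for the 1800s is Friday. For year 11: 11÷12 = 0 r 11, and 11÷4 = 2, so 0+11+2 = 13.
Friday + 13 ≡ Thursday — that's 1811's doomsday.
In May the doomsday date is May 9.
May 3 is 6 days before May 9; 6 mod 7 = 6, so Thursday − 6 = Friday.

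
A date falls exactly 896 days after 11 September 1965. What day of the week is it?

First find the weekday of Sep 11, 1965. Doomsday rule: the anchor day for the 1900s is Wednesday. For year 65: 65÷12 = 5 r 5, and 5÷4 = 1, so 5+5+1 = 11.
Wednesday + 11 ≡ Sunday — that's 1965's doomsday.
In September the doomsday date is Sep 5.
Sep 11 is 6 days after Sep 5; 6 mod 7 = 6, so Sunday + 6 = Saturday.
896 mod 7 = 0, so 896 days after a Saturday is Saturday + 0 = Saturday.

Saturday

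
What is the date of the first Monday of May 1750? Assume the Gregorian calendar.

May 4, 1750

May 1, 1750 is a Friday.
The first Monday is therefore May 4 (3 days later).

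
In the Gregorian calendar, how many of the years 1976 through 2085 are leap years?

Multiples of 4 in [1976,2085]: 28.
Of those, multiples of 100: 1 (not leap unless ÷400).
Multiples of 400: 1.
Leap years = 28 − 1 + 1 = 28.

28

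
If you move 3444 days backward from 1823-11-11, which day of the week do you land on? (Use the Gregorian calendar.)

Tuesday

First find the weekday of Nov 11, 1823. Doomsday rule: the anchor day for the 1800s is Friday. For year 23: 23÷12 = 1 r 11, and 11÷4 = 2, so 1+11+2 = 14.
Friday + 14 ≡ Friday — that's 1823's doomsday.
In November the doomsday date is Nov 7.
Nov 11 is 4 days after Nov 7; 4 mod 7 = 4, so Friday + 4 = Tuesday.
3444 mod 7 = 0, so 3444 days before a Tuesday is Tuesday − 0 = Tuesday.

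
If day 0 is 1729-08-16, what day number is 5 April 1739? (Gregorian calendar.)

Aug 16, 1729 → Aug 16, 1730: 365 days.
Aug 16, 1730 → Aug 16, 1731: 365 days.
Aug 16, 1731 → Aug 16, 1732: 366 days (Feb 29, 1732 is in that span).
Aug 16, 1732 → Aug 16, 1733: 365 days.
Aug 16, 1733 → Aug 16, 1734: 365 days.
Aug 16, 1734 → Aug 16, 1735: 365 days.
Aug 16, 1735 → Aug 16, 1736: 366 days (Feb 29, 1736 is in that span).
Aug 16, 1736 → Aug 16, 1737: 365 days.
Aug 16, 1737 → Aug 16, 1738: 365 days.
Aug 16, 1738 → Sep 16, 1738: 31 days (August has 31).
Sep 16, 1738 → Oct 16, 1738: 30 days (September has 30).
Oct 16, 1738 → Nov 16, 1738: 31 days (October has 31).
Nov 16, 1738 → Dec 16, 1738: 30 days (November has 30).
Dec 16, 1738 → Jan 16, 1739: 31 days (December has 31).
Jan 16, 1739 → Feb 16, 1739: 31 days (January has 31).
Feb 16, 1739 → Mar 16, 1739: 28 days (February has 28).
Mar 16, 1739 → Apr 5, 1739: 20 days.
Total: 3519 days.

3519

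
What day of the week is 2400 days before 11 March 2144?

Thursday

First find the weekday of Mar 11, 2144. Doomsday rule: the anchor day for the 2100s is Sunday. For year 44: 44÷12 = 3 r 8, and 8÷4 = 2, so 3+8+2 = 13.
Sunday + 13 ≡ Saturday — that's 2144's doomsday.
In March the doomsday date is Mar 14.
Mar 11 is 3 days before Mar 14; 3 mod 7 = 3, so Saturday − 3 = Wednesday.
2400 mod 7 = 6, so 2400 days before a Wednesday is Wednesday − 6 = Thursday.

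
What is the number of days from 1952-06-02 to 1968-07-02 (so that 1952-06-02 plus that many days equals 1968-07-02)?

5874

Jun 2, 1952 → Jun 2, 1953: 365 days.
Jun 2, 1953 → Jun 2, 1954: 365 days.
Jun 2, 1954 → Jun 2, 1955: 365 days.
Jun 2, 1955 → Jun 2, 1956: 366 days (Feb 29, 1956 is in that span).
Jun 2, 1956 → Jun 2, 1957: 365 days.
Jun 2, 1957 → Jun 2, 1958: 365 days.
Jun 2, 1958 → Jun 2, 1959: 365 days.
Jun 2, 1959 → Jun 2, 1960: 366 days (Feb 29, 1960 is in that span).
Jun 2, 1960 → Jun 2, 1961: 365 days.
Jun 2, 1961 → Jun 2, 1962: 365 days.
Jun 2, 1962 → Jun 2, 1963: 365 days.
Jun 2, 1963 → Jun 2, 1964: 366 days (Feb 29, 1964 is in that span).
Jun 2, 1964 → Jun 2, 1965: 365 days.
Jun 2, 1965 → Jun 2, 1966: 365 days.
Jun 2, 1966 → Jun 2, 1967: 365 days.
Jun 2, 1967 → Jul 2, 1967: 30 days (June has 30).
Jul 2, 1967 → Aug 2, 1967: 31 days (July has 31).
Aug 2, 1967 → Sep 2, 1967: 31 days (August has 31).
Sep 2, 1967 → Oct 2, 1967: 30 days (September has 30).
Oct 2, 1967 → Nov 2, 1967: 31 days (October has 31).
Nov 2, 1967 → Dec 2, 1967: 30 days (November has 30).
Dec 2, 1967 → Jan 2, 1968: 31 days (December has 31).
Jan 2, 1968 → Feb 2, 1968: 31 days (January has 31).
Feb 2, 1968 → Mar 2, 1968: 29 days (February has 29).
Mar 2, 1968 → Apr 2, 1968: 31 days (March has 31).
Apr 2, 1968 → May 2, 1968: 30 days (April has 30).
May 2, 1968 → Jun 2, 1968: 31 days (May has 31).
Jun 2, 1968 → Jul 2, 1968: 30 days.
Total: 5874 days.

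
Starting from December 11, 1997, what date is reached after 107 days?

Dec has 31 days: +21 → Jan 1, 1998 (86 left).
Jan has 31 days: +31 → Feb 1, 1998 (55 left).
Feb has 28 days: +28 → Mar 1, 1998 (27 left).
+27 → Mar 28, 1998.

March 28, 1998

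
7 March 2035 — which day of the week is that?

Wednesday

January 1, 2035 is a Monday.
Jan 1, 2035 → Feb 1, 2035: 31 days (January has 31).
Feb 1, 2035 → Mar 1, 2035: 28 days (February has 28).
Mar 1, 2035 → Mar 7, 2035: 6 days.
Total: 65 days.
65 mod 7 = 2, so Monday + 2 = Wednesday.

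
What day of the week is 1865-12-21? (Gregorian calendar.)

Doomsday rule: the anchor day for the 1800s is Friday. For year 65: 65÷12 = 5 r 5, and 5÷4 = 1, so 5+5+1 = 11.
Friday + 11 ≡ Tuesday — that's 1865's doomsday.
In December the doomsday date is Dec 12.
Dec 21 is 9 days after Dec 12; 9 mod 7 = 2, so Tuesday + 2 = Thursday.

Thursday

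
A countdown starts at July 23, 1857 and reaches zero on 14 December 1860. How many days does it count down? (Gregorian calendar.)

Jul 23, 1857 → Jul 23, 1858: 365 days.
Jul 23, 1858 → Jul 23, 1859: 365 days.
Jul 23, 1859 → Jul 23, 1860: 366 days (Feb 29, 1860 is in that span).
Jul 23, 1860 → Aug 23, 1860: 31 days (July has 31).
Aug 23, 1860 → Sep 23, 1860: 31 days (August has 31).
Sep 23, 1860 → Oct 23, 1860: 30 days (September has 30).
Oct 23, 1860 → Nov 23, 1860: 31 days (October has 31).
Nov 23, 1860 → Dec 14, 1860: 21 days.
Total: 1240 days.

1240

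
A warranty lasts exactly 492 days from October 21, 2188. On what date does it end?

February 25, 2190

+365 (one year) → Oct 21, 2189 (127 left).
Oct has 31 days: +11 → Nov 1, 2189 (116 left).
Nov has 30 days: +30 → Dec 1, 2189 (86 left).
Dec has 31 days: +31 → Jan 1, 2190 (55 left).
Jan has 31 days: +31 → Feb 1, 2190 (24 left).
+24 → Feb 25, 2190.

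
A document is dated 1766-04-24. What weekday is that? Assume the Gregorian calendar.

Doomsday rule: the anchor day for the 1700s is Sunday. For year 66: 66÷12 = 5 r 6, and 6÷4 = 1, so 5+6+1 = 12.
Sunday + 12 ≡ Friday — that's 1766's doomsday.
In April the doomsday date is Apr 4.
Apr 24 is 20 days after Apr 4; 20 mod 7 = 6, so Friday + 6 = Thursday.

Thursday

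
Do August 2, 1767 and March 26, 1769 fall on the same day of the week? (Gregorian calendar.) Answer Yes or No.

Yes

From Aug 2, 1767 to Mar 26, 1769 is 602 days.
602 mod 7 = 0, so they are the same weekday.
(Aug 2, 1767 is a Sunday; Mar 26, 1769 is a Sunday.)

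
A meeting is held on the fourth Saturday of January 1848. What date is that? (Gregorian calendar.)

January 1, 1848 is a Saturday.
The first Saturday is therefore January 1 (same day).
The fourth Saturday is 1 + 3×7 = January 22.

January 22, 1848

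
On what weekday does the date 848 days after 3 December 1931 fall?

Friday

Dec 3, 1931 is a Thursday.
848 mod 7 = 1, so 848 days after a Thursday is Thursday + 1 = Friday.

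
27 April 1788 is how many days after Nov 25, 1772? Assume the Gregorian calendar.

5632

Nov 25, 1772 → Nov 25, 1773: 365 days.
Nov 25, 1773 → Nov 25, 1774: 365 days.
Nov 25, 1774 → Nov 25, 1775: 365 days.
Nov 25, 1775 → Nov 25, 1776: 366 days (Feb 29, 1776 is in that span).
Nov 25, 1776 → Nov 25, 1777: 365 days.
Nov 25, 1777 → Nov 25, 1778: 365 days.
Nov 25, 1778 → Nov 25, 1779: 365 days.
Nov 25, 1779 → Nov 25, 1780: 366 days (Feb 29, 1780 is in that span).
Nov 25, 1780 → Nov 25, 1781: 365 days.
Nov 25, 1781 → Nov 25, 1782: 365 days.
Nov 25, 1782 → Nov 25, 1783: 365 days.
Nov 25, 1783 → Nov 25, 1784: 366 days (Feb 29, 1784 is in that span).
Nov 25, 1784 → Nov 25, 1785: 365 days.
Nov 25, 1785 → Nov 25, 1786: 365 days.
Nov 25, 1786 → Nov 25, 1787: 365 days.
Nov 25, 1787 → Dec 25, 1787: 30 days (November has 30).
Dec 25, 1787 → Jan 25, 1788: 31 days (December has 31).
Jan 25, 1788 → Feb 25, 1788: 31 days (January has 31).
Feb 25, 1788 → Mar 25, 1788: 29 days (February has 29).
Mar 25, 1788 → Apr 25, 1788: 31 days (March has 31).
Apr 25, 1788 → Apr 27, 1788: 2 days.
Total: 5632 days.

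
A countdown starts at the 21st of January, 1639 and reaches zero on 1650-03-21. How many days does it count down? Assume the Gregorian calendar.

4077

Jan 21, 1639 → Jan 21, 1640: 365 days.
Jan 21, 1640 → Jan 21, 1641: 366 days (Feb 29, 1640 is in that span).
Jan 21, 1641 → Jan 21, 1642: 365 days.
Jan 21, 1642 → Jan 21, 1643: 365 days.
Jan 21, 1643 → Jan 21, 1644: 365 days.
Jan 21, 1644 → Jan 21, 1645: 366 days (Feb 29, 1644 is in that span).
Jan 21, 1645 → Jan 21, 1646: 365 days.
Jan 21, 1646 → Jan 21, 1647: 365 days.
Jan 21, 1647 → Jan 21, 1648: 365 days.
Jan 21, 1648 → Jan 21, 1649: 366 days (Feb 29, 1648 is in that span).
Jan 21, 1649 → Jan 21, 1650: 365 days.
Jan 21, 1650 → Feb 21, 1650: 31 days (January has 31).
Feb 21, 1650 → Mar 21, 1650: 28 days.
Total: 4077 days.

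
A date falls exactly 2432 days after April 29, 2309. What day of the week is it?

Apr 29, 2309 is a Thursday.
2432 mod 7 = 3, so 2432 days after a Thursday is Thursday + 3 = Sunday.

Sunday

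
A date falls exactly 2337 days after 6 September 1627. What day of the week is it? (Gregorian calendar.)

Sunday

First find the weekday of Sep 6, 1627. Doomsday rule: the anchor day for the 1600s is Tuesday. For year 27: 27÷12 = 2 r 3, and 3÷4 = 0, so 2+3+0 = 5.
Tuesday + 5 ≡ Sunday — that's 1627's doomsday.
In September the doomsday date is Sep 5.
Sep 6 is 1 day after Sep 5; 1 mod 7 = 1, so Sunday + 1 = Monday.
2337 mod 7 = 6, so 2337 days after a Monday is Monday + 6 = Sunday.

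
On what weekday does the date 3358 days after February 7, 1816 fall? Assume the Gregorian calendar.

Monday

Feb 7, 1816 is a Wednesday.
3358 mod 7 = 5, so 3358 days after a Wednesday is Wednesday + 5 = Monday.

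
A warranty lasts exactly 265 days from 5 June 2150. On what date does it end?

Jun has 30 days: +26 → Jul 1, 2150 (239 left).
Jul has 31 days: +31 → Aug 1, 2150 (208 left).
Aug has 31 days: +31 → Sep 1, 2150 (177 left).
Sep has 30 days: +30 → Oct 1, 2150 (147 left).
Oct has 31 days: +31 → Nov 1, 2150 (116 left).
Nov has 30 days: +30 → Dec 1, 2150 (86 left).
Dec has 31 days: +31 → Jan 1, 2151 (55 left).
Jan has 31 days: +31 → Feb 1, 2151 (24 left).
+24 → Feb 25, 2151.

February 25, 2151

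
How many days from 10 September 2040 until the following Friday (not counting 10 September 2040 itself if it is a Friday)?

4

Sep 10, 2040 is a Monday.
From Monday to the next Friday is 4 days.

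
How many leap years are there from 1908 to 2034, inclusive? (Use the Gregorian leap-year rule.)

Multiples of 4 in [1908,2034]: 32.
Of those, multiples of 100: 1 (not leap unless ÷400).
Multiples of 400: 1.
Leap years = 32 − 1 + 1 = 32.

32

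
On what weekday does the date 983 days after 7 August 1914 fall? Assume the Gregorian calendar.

Monday

First find the weekday of Aug 7, 1914. Doomsday rule: the anchor day for the 1900s is Wednesday. For year 14: 14÷12 = 1 r 2, and 2÷4 = 0, so 1+2+0 = 3.
Wednesday + 3 ≡ Saturday — that's 1914's doomsday.
In August the doomsday date is Aug 8.
Aug 7 is 1 day before Aug 8; 1 mod 7 = 1, so Saturday − 1 = Friday.
983 mod 7 = 3, so 983 days after a Friday is Friday + 3 = Monday.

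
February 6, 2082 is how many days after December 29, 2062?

6979

Dec 29, 2062 → Dec 29, 2063: 365 days.
Dec 29, 2063 → Dec 29, 2064: 366 days (Feb 29, 2064 is in that span).
Dec 29, 2064 → Dec 29, 2065: 365 days.
Dec 29, 2065 → Dec 29, 2066: 365 days.
Dec 29, 2066 → Dec 29, 2067: 365 days.
Dec 29, 2067 → Dec 29, 2068: 366 days (Feb 29, 2068 is in that span).
Dec 29, 2068 → Dec 29, 2069: 365 days.
Dec 29, 2069 → Dec 29, 2070: 365 days.
Dec 29, 2070 → Dec 29, 2071: 365 days.
Dec 29, 2071 → Dec 29, 2072: 366 days (Feb 29, 2072 is in that span).
Dec 29, 2072 → Dec 29, 2073: 365 days.
Dec 29, 2073 → Dec 29, 2074: 365 days.
Dec 29, 2074 → Dec 29, 2075: 365 days.
Dec 29, 2075 → Dec 29, 2076: 366 days (Feb 29, 2076 is in that span).
Dec 29, 2076 → Dec 29, 2077: 365 days.
Dec 29, 2077 → Dec 29, 2078: 365 days.
Dec 29, 2078 → Dec 29, 2079: 365 days.
Dec 29, 2079 → Dec 29, 2080: 366 days (Feb 29, 2080 is in that span).
Dec 29, 2080 → Dec 29, 2081: 365 days.
Dec 29, 2081 → Jan 29, 2082: 31 days (December has 31).
Jan 29, 2082 → Feb 6, 2082: 8 days.
Total: 6979 days.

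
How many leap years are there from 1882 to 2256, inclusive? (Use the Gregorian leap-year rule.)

Multiples of 4 in [1882,2256]: 94.
Of those, multiples of 100: 4 (not leap unless ÷400).
Multiples of 400: 1.
Leap years = 94 − 4 + 1 = 91.

91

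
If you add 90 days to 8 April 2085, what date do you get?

Apr has 30 days: +23 → May 1, 2085 (67 left).
May has 31 days: +31 → Jun 1, 2085 (36 left).
Jun has 30 days: +30 → Jul 1, 2085 (6 left).
+6 → Jul 7, 2085.

July 7, 2085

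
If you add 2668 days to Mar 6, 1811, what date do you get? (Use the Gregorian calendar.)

June 25, 1818

+366 (one year; includes Feb 29, 1812) → Mar 6, 1812 (2302 left).
+365 (one year) → Mar 6, 1813 (1937 left).
+365 (one year) → Mar 6, 1814 (1572 left).
+365 (one year) → Mar 6, 1815 (1207 left).
+366 (one year; includes Feb 29, 1816) → Mar 6, 1816 (841 left).
+365 (one year) → Mar 6, 1817 (476 left).
+365 (one year) → Mar 6, 1818 (111 left).
Mar has 31 days: +26 → Apr 1, 1818 (85 left).
Apr has 30 days: +30 → May 1, 1818 (55 left).
May has 31 days: +31 → Jun 1, 1818 (24 left).
+24 → Jun 25, 1818.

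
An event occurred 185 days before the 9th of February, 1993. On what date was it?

August 8, 1992

−9 → Jan 31, 1993 (end of Jan, 31 days; 176 left).
−31 → Dec 31, 1992 (end of Dec, 31 days; 145 left).
−31 → Nov 30, 1992 (end of Nov, 30 days; 114 left).
−30 → Oct 31, 1992 (end of Oct, 31 days; 84 left).
−31 → Sep 30, 1992 (end of Sep, 30 days; 53 left).
−30 → Aug 31, 1992 (end of Aug, 31 days; 23 left).
−23 → Aug 8, 1992.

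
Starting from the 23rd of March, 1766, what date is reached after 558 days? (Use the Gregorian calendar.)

October 2, 1767

+365 (one year) → Mar 23, 1767 (193 left).
Mar has 31 days: +9 → Apr 1, 1767 (184 left).
Apr has 30 days: +30 → May 1, 1767 (154 left).
May has 31 days: +31 → Jun 1, 1767 (123 left).
Jun has 30 days: +30 → Jul 1, 1767 (93 left).
Jul has 31 days: +31 → Aug 1, 1767 (62 left).
Aug has 31 days: +31 → Sep 1, 1767 (31 left).
Sep has 30 days: +30 → Oct 1, 1767 (1 left).
+1 → Oct 2, 1767.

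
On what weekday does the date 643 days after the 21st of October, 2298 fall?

Thursday

First find the weekday of Oct 21, 2298. Doomsday rule: the anchor day for the 2200s is Friday. For year 98: 98÷12 = 8 r 2, and 2÷4 = 0, so 8+2+0 = 10.
Friday + 10 ≡ Monday — that's 2298's doomsday.
In October the doomsday date is Oct 10.
Oct 21 is 11 days after Oct 10; 11 mod 7 = 4, so Monday + 4 = Friday.
643 mod 7 = 6, so 643 days after a Friday is Friday + 6 = Thursday.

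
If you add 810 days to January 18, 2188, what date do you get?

+366 (one year; includes Feb 29, 2188) → Jan 18, 2189 (444 left).
+365 (one year) → Jan 18, 2190 (79 left).
Jan has 31 days: +14 → Feb 1, 2190 (65 left).
Feb has 28 days: +28 → Mar 1, 2190 (37 left).
Mar has 31 days: +31 → Apr 1, 2190 (6 left).
+6 → Apr 7, 2190.

April 7, 2190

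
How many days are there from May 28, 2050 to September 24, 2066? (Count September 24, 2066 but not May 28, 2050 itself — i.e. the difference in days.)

May 28, 2050 → May 28, 2051: 365 days.
May 28, 2051 → May 28, 2052: 366 days (Feb 29, 2052 is in that span).
May 28, 2052 → May 28, 2053: 365 days.
May 28, 2053 → May 28, 2054: 365 days.
May 28, 2054 → May 28, 2055: 365 days.
May 28, 2055 → May 28, 2056: 366 days (Feb 29, 2056 is in that span).
May 28, 2056 → May 28, 2057: 365 days.
May 28, 2057 → May 28, 2058: 365 days.
May 28, 2058 → May 28, 2059: 365 days.
May 28, 2059 → May 28, 2060: 366 days (Feb 29, 2060 is in that span).
May 28, 2060 → May 28, 2061: 365 days.
May 28, 2061 → May 28, 2062: 365 days.
May 28, 2062 → May 28, 2063: 365 days.
May 28, 2063 → May 28, 2064: 366 days (Feb 29, 2064 is in that span).
May 28, 2064 → May 28, 2065: 365 days.
May 28, 2065 → May 28, 2066: 365 days.
May 28, 2066 → Jun 28, 2066: 31 days (May has 31).
Jun 28, 2066 → Jul 28, 2066: 30 days (June has 30).
Jul 28, 2066 → Aug 28, 2066: 31 days (July has 31).
Aug 28, 2066 → Sep 24, 2066: 27 days.
Total: 5963 days.

5963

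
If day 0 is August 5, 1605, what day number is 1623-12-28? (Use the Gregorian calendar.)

6719

Aug 5, 1605 → Aug 5, 1606: 365 days.
Aug 5, 1606 → Aug 5, 1607: 365 days.
Aug 5, 1607 → Aug 5, 1608: 366 days (Feb 29, 1608 is in that span).
Aug 5, 1608 → Aug 5, 1609: 365 days.
Aug 5, 1609 → Aug 5, 1610: 365 days.
Aug 5, 1610 → Aug 5, 1611: 365 days.
Aug 5, 1611 → Aug 5, 1612: 366 days (Feb 29, 1612 is in that span).
Aug 5, 1612 → Aug 5, 1613: 365 days.
Aug 5, 1613 → Aug 5, 1614: 365 days.
Aug 5, 1614 → Aug 5, 1615: 365 days.
Aug 5, 1615 → Aug 5, 1616: 366 days (Feb 29, 1616 is in that span).
Aug 5, 1616 → Aug 5, 1617: 365 days.
Aug 5, 1617 → Aug 5, 1618: 365 days.
Aug 5, 1618 → Aug 5, 1619: 365 days.
Aug 5, 1619 → Aug 5, 1620: 366 days (Feb 29, 1620 is in that span).
Aug 5, 1620 → Aug 5, 1621: 365 days.
Aug 5, 1621 → Aug 5, 1622: 365 days.
Aug 5, 1622 → Aug 5, 1623: 365 days.
Aug 5, 1623 → Sep 5, 1623: 31 days (August has 31).
Sep 5, 1623 → Oct 5, 1623: 30 days (September has 30).
Oct 5, 1623 → Nov 5, 1623: 31 days (October has 31).
Nov 5, 1623 → Dec 5, 1623: 30 days (November has 30).
Dec 5, 1623 → Dec 28, 1623: 23 days.
Total: 6719 days.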